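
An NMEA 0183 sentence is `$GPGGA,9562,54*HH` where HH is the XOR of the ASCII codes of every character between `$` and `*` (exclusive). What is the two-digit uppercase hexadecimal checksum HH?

5F

XOR the ASCII codes of the payload characters:
  'G' = 0x47 → acc = 0x47
  'P' = 0x50 → acc = 0x17
  'G' = 0x47 → acc = 0x50
  'G' = 0x47 → acc = 0x17
  'A' = 0x41 → acc = 0x56
  ',' = 0x2C → acc = 0x7A
  '9' = 0x39 → acc = 0x43
  '5' = 0x35 → acc = 0x76
  '6' = 0x36 → acc = 0x40
  '2' = 0x32 → acc = 0x72
  ',' = 0x2C → acc = 0x5E
  '5' = 0x35 → acc = 0x6B
  '4' = 0x34 → acc = 0x5F
Checksum = 0x5F.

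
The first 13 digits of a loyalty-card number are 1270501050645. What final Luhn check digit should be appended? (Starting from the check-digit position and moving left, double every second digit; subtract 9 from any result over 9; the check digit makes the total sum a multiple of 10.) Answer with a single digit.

Partial digits right→left: 5 4 6 0 5 0 1 0 5 0 7 2 1
Double every second digit counting from the check-digit position (so the 1st, 3rd, 5th, ... of the partial from the right).
  doubled (with −9 where >9): 1 3 1 2 1 5 2 → sum 15
  kept as-is: 4 0 0 0 0 2 → sum 6
Total = 15 + 6 = 21.
Check digit = (10 − (21 mod 10)) mod 10 = 9.

9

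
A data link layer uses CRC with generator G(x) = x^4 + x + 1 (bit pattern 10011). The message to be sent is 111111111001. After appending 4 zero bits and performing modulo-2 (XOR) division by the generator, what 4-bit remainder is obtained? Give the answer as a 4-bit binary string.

0100

Append 4 zeros: 1111111110010000. Divide by 10011 (XOR where the leading bit is 1):
  pos 0: 11111 XOR 10011 = 01100
  pos 1: 11001 XOR 10011 = 01010
  pos 2: 10101 XOR 10011 = 00110
  pos 4: 11011 XOR 10011 = 01000
  pos 5: 10000 XOR 10011 = 00011
  pos 8: 11010 XOR 10011 = 01001
  pos 9: 10010 XOR 10011 = 00001
Remainder (last 4 bits) = 0100. This is the CRC / FCS.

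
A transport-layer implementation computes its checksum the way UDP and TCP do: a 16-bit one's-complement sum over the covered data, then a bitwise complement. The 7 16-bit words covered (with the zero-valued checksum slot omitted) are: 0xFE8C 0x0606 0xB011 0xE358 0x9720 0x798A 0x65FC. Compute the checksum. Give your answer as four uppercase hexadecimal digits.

One's-complement addition (fold any carry out of bit 15 back into bit 0):
  0xFE8C + 0x0606 = 0x10492 → wrap carry → 0x0493
  0x0493 + 0xB011 = 0x0B4A4
  0xB4A4 + 0xE358 = 0x197FC → wrap carry → 0x97FD
  0x97FD + 0x9720 = 0x12F1D → wrap carry → 0x2F1E
  0x2F1E + 0x798A = 0x0A8A8
  0xA8A8 + 0x65FC = 0x10EA4 → wrap carry → 0x0EA5
One's-complement sum = 0x0EA5.
Checksum = ~0x0EA5 & 0xFFFF = 0xF15A.

F15A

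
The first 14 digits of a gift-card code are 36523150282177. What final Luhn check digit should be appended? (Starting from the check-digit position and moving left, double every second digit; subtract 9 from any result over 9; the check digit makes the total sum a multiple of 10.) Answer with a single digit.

Partial digits right→left: 7 7 1 2 8 2 0 5 1 3 2 5 6 3
Double every second digit counting from the check-digit position (so the 1st, 3rd, 5th, ... of the partial from the right).
  doubled (with −9 where >9): 5 2 7 0 2 4 3 → sum 23
  kept as-is: 7 2 2 5 3 5 3 → sum 27
Total = 23 + 27 = 50.
Check digit = (10 − (50 mod 10)) mod 10 = 0.

0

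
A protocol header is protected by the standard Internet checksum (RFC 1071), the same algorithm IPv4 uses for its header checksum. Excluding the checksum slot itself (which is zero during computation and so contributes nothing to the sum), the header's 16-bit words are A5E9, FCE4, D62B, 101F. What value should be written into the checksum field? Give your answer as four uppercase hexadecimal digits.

One's-complement addition (fold any carry out of bit 15 back into bit 0):
  0xA5E9 + 0xFCE4 = 0x1A2CD → wrap carry → 0xA2CE
  0xA2CE + 0xD62B = 0x178F9 → wrap carry → 0x78FA
  0x78FA + 0x101F = 0x08919
One's-complement sum = 0x8919.
Checksum = ~0x8919 & 0xFFFF = 0x76E6.

76E6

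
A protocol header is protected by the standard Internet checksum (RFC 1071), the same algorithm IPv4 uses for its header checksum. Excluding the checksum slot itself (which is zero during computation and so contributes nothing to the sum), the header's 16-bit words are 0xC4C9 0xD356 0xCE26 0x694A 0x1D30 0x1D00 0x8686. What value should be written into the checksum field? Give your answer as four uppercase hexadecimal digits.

6FB7

One's-complement addition (fold any carry out of bit 15 back into bit 0):
  0xC4C9 + 0xD356 = 0x1981F → wrap carry → 0x9820
  0x9820 + 0xCE26 = 0x16646 → wrap carry → 0x6647
  0x6647 + 0x694A = 0x0CF91
  0xCF91 + 0x1D30 = 0x0ECC1
  0xECC1 + 0x1D00 = 0x109C1 → wrap carry → 0x09C2
  0x09C2 + 0x8686 = 0x09048
One's-complement sum = 0x9048.
Checksum = ~0x9048 & 0xFFFF = 0x6FB7.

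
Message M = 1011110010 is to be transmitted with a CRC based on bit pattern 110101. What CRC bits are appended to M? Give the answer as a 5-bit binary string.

01001

Append 5 zeros: 101111001000000. Divide by 110101 (XOR where the leading bit is 1):
  pos 0: 101111 XOR 110101 = 011010
  pos 1: 110100 XOR 110101 = 000001
  pos 6: 101000 XOR 110101 = 011101
  pos 7: 111010 XOR 110101 = 001111
  pos 9: 111100 XOR 110101 = 001001
Remainder (last 5 bits) = 01001. This is the CRC / FCS.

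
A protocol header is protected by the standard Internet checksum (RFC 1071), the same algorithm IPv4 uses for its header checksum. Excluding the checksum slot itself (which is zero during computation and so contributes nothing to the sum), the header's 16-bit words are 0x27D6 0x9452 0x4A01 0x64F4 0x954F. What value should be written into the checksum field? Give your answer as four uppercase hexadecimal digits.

FF91

One's-complement addition (fold any carry out of bit 15 back into bit 0):
  0x27D6 + 0x9452 = 0x0BC28
  0xBC28 + 0x4A01 = 0x10629 → wrap carry → 0x062A
  0x062A + 0x64F4 = 0x06B1E
  0x6B1E + 0x954F = 0x1006D → wrap carry → 0x006E
One's-complement sum = 0x006E.
Checksum = ~0x006E & 0xFFFF = 0xFF91.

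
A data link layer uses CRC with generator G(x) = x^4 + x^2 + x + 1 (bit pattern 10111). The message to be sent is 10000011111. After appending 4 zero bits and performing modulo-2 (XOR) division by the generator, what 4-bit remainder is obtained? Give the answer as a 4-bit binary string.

0000

Append 4 zeros: 100000111110000. Divide by 10111 (XOR where the leading bit is 1):
  pos 0: 10000 XOR 10111 = 00111
  pos 2: 11101 XOR 10111 = 01010
  pos 3: 10101 XOR 10111 = 00010
  pos 6: 10111 XOR 10111 = 00000
Remainder (last 4 bits) = 0000. This is the CRC / FCS.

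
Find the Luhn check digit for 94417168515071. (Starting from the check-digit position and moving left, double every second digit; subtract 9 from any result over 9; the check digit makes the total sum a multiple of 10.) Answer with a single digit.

4

Partial digits right→left: 1 7 0 5 1 5 8 6 1 7 1 4 4 9
Double every second digit counting from the check-digit position (so the 1st, 3rd, 5th, ... of the partial from the right).
  doubled (with −9 where >9): 2 0 2 7 2 2 8 → sum 23
  kept as-is: 7 5 5 6 7 4 9 → sum 43
Total = 23 + 43 = 66.
Check digit = (10 − (66 mod 10)) mod 10 = 4.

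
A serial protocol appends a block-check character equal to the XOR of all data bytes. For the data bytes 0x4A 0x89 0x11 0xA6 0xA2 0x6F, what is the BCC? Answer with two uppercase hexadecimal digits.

XOR the bytes together:
  start with 0x4A
  0x4A ⊕ 0x89 = 0xC3
  0xC3 ⊕ 0x11 = 0xD2
  0xD2 ⊕ 0xA6 = 0x74
  0x74 ⊕ 0xA2 = 0xD6
  0xD6 ⊕ 0x6F = 0xB9

B9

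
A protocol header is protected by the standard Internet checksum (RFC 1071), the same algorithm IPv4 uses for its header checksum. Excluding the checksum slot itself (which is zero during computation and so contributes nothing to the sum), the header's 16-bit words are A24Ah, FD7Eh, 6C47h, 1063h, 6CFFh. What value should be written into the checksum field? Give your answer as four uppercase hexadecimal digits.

One's-complement addition (fold any carry out of bit 15 back into bit 0):
  0xA24A + 0xFD7E = 0x19FC8 → wrap carry → 0x9FC9
  0x9FC9 + 0x6C47 = 0x10C10 → wrap carry → 0x0C11
  0x0C11 + 0x1063 = 0x01C74
  0x1C74 + 0x6CFF = 0x08973
One's-complement sum = 0x8973.
Checksum = ~0x8973 & 0xFFFF = 0x768C.

768C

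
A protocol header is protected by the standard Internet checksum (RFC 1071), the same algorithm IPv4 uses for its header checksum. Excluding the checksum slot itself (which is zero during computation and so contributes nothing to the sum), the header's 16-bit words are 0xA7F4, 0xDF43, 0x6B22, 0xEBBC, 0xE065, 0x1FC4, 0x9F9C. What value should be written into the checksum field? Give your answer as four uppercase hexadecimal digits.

One's-complement addition (fold any carry out of bit 15 back into bit 0):
  0xA7F4 + 0xDF43 = 0x18737 → wrap carry → 0x8738
  0x8738 + 0x6B22 = 0x0F25A
  0xF25A + 0xEBBC = 0x1DE16 → wrap carry → 0xDE17
  0xDE17 + 0xE065 = 0x1BE7C → wrap carry → 0xBE7D
  0xBE7D + 0x1FC4 = 0x0DE41
  0xDE41 + 0x9F9C = 0x17DDD → wrap carry → 0x7DDE
One's-complement sum = 0x7DDE.
Checksum = ~0x7DDE & 0xFFFF = 0x8221.

8221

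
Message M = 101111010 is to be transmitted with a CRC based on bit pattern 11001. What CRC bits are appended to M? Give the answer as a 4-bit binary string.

1110

Append 4 zeros: 1011110100000. Divide by 11001 (XOR where the leading bit is 1):
  pos 0: 10111 XOR 11001 = 01110
  pos 1: 11101 XOR 11001 = 00100
  pos 3: 10001 XOR 11001 = 01000
  pos 4: 10000 XOR 11001 = 01001
  pos 5: 10010 XOR 11001 = 01011
  pos 6: 10110 XOR 11001 = 01111
  pos 7: 11110 XOR 11001 = 00111
Remainder (last 4 bits) = 1110. This is the CRC / FCS.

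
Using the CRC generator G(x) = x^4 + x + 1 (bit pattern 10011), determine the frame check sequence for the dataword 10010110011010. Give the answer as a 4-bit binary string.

0100

Append 4 zeros: 100101100110100000. Divide by 10011 (XOR where the leading bit is 1):
  pos 0: 10010 XOR 10011 = 00001
  pos 4: 11100 XOR 10011 = 01111
  pos 5: 11111 XOR 10011 = 01100
  pos 6: 11001 XOR 10011 = 01010
  pos 7: 10100 XOR 10011 = 00111
  pos 9: 11110 XOR 10011 = 01101
  pos 10: 11010 XOR 10011 = 01001
  pos 11: 10010 XOR 10011 = 00001
Remainder (last 4 bits) = 0100. This is the CRC / FCS.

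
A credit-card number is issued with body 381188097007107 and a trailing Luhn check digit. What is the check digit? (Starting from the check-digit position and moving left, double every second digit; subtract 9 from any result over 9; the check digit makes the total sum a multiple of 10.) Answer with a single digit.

0

Partial digits right→left: 7 0 1 7 0 0 7 9 0 8 8 1 1 8 3
Double every second digit counting from the check-digit position (so the 1st, 3rd, 5th, ... of the partial from the right).
  doubled (with −9 where >9): 5 2 0 5 0 7 2 6 → sum 27
  kept as-is: 0 7 0 9 8 1 8 → sum 33
Total = 27 + 33 = 60.
Check digit = (10 − (60 mod 10)) mod 10 = 0.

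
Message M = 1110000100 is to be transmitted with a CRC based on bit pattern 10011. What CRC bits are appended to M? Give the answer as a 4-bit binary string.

Append 4 zeros: 11100001000000. Divide by 10011 (XOR where the leading bit is 1):
  pos 0: 11100 XOR 10011 = 01111
  pos 1: 11110 XOR 10011 = 01101
  pos 2: 11010 XOR 10011 = 01001
  pos 3: 10011 XOR 10011 = 00000
Remainder (last 4 bits) = 0000. This is the CRC / FCS.

0000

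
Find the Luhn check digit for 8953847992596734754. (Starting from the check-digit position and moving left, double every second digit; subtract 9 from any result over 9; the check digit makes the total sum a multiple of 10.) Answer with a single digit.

6

Partial digits right→left: 4 5 7 4 3 7 6 9 5 2 9 9 7 4 8 3 5 9 8
Double every second digit counting from the check-digit position (so the 1st, 3rd, 5th, ... of the partial from the right).
  doubled (with −9 where >9): 8 5 6 3 1 9 5 7 1 7 → sum 52
  kept as-is: 5 4 7 9 2 9 4 3 9 → sum 52
Total = 52 + 52 = 104.
Check digit = (10 − (104 mod 10)) mod 10 = 6.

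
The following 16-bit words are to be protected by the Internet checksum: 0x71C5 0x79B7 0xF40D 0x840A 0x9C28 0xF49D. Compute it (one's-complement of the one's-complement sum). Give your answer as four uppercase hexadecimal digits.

0BA4

One's-complement addition (fold any carry out of bit 15 back into bit 0):
  0x71C5 + 0x79B7 = 0x0EB7C
  0xEB7C + 0xF40D = 0x1DF89 → wrap carry → 0xDF8A
  0xDF8A + 0x840A = 0x16394 → wrap carry → 0x6395
  0x6395 + 0x9C28 = 0x0FFBD
  0xFFBD + 0xF49D = 0x1F45A → wrap carry → 0xF45B
One's-complement sum = 0xF45B.
Checksum = ~0xF45B & 0xFFFF = 0x0BA4.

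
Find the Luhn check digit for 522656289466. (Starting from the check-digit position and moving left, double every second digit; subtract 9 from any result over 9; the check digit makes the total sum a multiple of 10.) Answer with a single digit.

Partial digits right→left: 6 6 4 9 8 2 6 5 6 2 2 5
Double every second digit counting from the check-digit position (so the 1st, 3rd, 5th, ... of the partial from the right).
  doubled (with −9 where >9): 3 8 7 3 3 4 → sum 28
  kept as-is: 6 9 2 5 2 5 → sum 29
Total = 28 + 29 = 57.
Check digit = (10 − (57 mod 10)) mod 10 = 3.

3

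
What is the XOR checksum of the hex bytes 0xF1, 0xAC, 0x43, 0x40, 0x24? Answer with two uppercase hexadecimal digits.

7A

XOR the bytes together:
  start with 0xF1
  0xF1 ⊕ 0xAC = 0x5D
  0x5D ⊕ 0x43 = 0x1E
  0x1E ⊕ 0x40 = 0x5E
  0x5E ⊕ 0x24 = 0x7A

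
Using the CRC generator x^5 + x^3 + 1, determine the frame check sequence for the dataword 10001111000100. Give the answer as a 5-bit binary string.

10011

Append 5 zeros: 1000111100010000000. Divide by 101001 (XOR where the leading bit is 1):
  pos 0: 100011 XOR 101001 = 001010
  pos 2: 101011 XOR 101001 = 000010
  pos 6: 100001 XOR 101001 = 001000
  pos 8: 100000 XOR 101001 = 001001
  pos 10: 100100 XOR 101001 = 001101
  pos 12: 110100 XOR 101001 = 011101
  pos 13: 111010 XOR 101001 = 010011
Remainder (last 5 bits) = 10011. This is the CRC / FCS.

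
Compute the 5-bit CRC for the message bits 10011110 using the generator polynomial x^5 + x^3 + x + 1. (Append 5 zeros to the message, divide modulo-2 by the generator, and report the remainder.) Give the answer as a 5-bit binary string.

11001

Append 5 zeros: 1001111000000. Divide by 101011 (XOR where the leading bit is 1):
  pos 0: 100111 XOR 101011 = 001100
  pos 2: 110010 XOR 101011 = 011001
  pos 3: 110010 XOR 101011 = 011001
  pos 4: 110010 XOR 101011 = 011001
  pos 5: 110010 XOR 101011 = 011001
  pos 6: 110010 XOR 101011 = 011001
  pos 7: 110010 XOR 101011 = 011001
Remainder (last 5 bits) = 11001. This is the CRC / FCS.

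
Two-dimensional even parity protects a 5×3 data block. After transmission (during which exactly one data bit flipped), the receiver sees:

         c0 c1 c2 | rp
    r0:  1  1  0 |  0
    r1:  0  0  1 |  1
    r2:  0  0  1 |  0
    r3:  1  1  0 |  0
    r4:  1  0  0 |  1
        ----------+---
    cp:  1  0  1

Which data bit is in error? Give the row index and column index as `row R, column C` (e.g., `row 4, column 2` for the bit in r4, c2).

Recompute each row's even parity and compare to rp:
  r0: data parity 0, sent rp 0 → ok
  r1: data parity 1, sent rp 1 → ok
  r2: data parity 1, sent rp 0 → mismatch
  r3: data parity 0, sent rp 0 → ok
  r4: data parity 1, sent rp 1 → ok
Recompute each column's even parity and compare to cp:
  c0: data parity 1, sent cp 1 → ok
  c1: data parity 0, sent cp 0 → ok
  c2: data parity 0, sent cp 1 → mismatch
Exactly one row (r2) and one column (c2) fail → the flipped bit is at their intersection.

row 2, column 2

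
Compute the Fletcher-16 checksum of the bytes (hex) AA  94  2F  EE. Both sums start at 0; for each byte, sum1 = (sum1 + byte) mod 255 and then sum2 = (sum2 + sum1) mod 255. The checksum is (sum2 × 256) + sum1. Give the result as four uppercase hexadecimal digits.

Running sums (mod 255):
  after byte 0 (AA): sum1=170, sum2=170
  after byte 1 (94): sum1=63, sum2=233
  after byte 2 (2F): sum1=110, sum2=88
  after byte 3 (EE): sum1=93, sum2=181
Checksum = sum2·256 + sum1 = 181·256 + 93 = 46429 = 0xB55D.

B55D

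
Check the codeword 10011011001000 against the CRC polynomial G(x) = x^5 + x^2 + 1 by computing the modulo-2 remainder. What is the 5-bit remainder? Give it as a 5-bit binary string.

00001

Modulo-2 division of 10011011001000 by 100101:
  pos 0: 100110 XOR 100101 = 000011
  pos 4: 111100 XOR 100101 = 011001
  pos 5: 110011 XOR 100101 = 010110
  pos 6: 101100 XOR 100101 = 001001
  pos 8: 100100 XOR 100101 = 000001
Remainder = 00001 (nonzero — an error is detected).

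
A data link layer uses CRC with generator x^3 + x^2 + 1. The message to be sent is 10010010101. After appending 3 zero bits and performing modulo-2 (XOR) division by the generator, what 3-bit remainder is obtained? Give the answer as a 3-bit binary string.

100

Append 3 zeros: 10010010101000. Divide by 1101 (XOR where the leading bit is 1):
  pos 0: 1001 XOR 1101 = 0100
  pos 1: 1000 XOR 1101 = 0101
  pos 2: 1010 XOR 1101 = 0111
  pos 3: 1111 XOR 1101 = 0010
  pos 5: 1001 XOR 1101 = 0100
  pos 6: 1000 XOR 1101 = 0101
  pos 7: 1011 XOR 1101 = 0110
  pos 8: 1100 XOR 1101 = 0001
Remainder (last 3 bits) = 100. This is the CRC / FCS.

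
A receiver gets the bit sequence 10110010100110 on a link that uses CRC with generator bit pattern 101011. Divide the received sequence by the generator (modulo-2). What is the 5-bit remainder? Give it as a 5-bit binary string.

Modulo-2 division of 10110010100110 by 101011:
  pos 0: 101100 XOR 101011 = 000111
  pos 3: 111101 XOR 101011 = 010110
  pos 4: 101100 XOR 101011 = 000111
  pos 7: 111011 XOR 101011 = 010000
  pos 8: 100000 XOR 101011 = 001011
Remainder = 01011 (nonzero — an error is detected).

01011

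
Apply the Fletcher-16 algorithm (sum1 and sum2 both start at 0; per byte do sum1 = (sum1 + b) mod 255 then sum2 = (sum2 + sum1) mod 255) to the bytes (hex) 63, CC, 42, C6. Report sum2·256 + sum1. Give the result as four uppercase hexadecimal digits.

Running sums (mod 255):
  after byte 0 (63): sum1=99, sum2=99
  after byte 1 (CC): sum1=48, sum2=147
  after byte 2 (42): sum1=114, sum2=6
  after byte 3 (C6): sum1=57, sum2=63
Checksum = sum2·256 + sum1 = 63·256 + 57 = 16185 = 0x3F39.

3F39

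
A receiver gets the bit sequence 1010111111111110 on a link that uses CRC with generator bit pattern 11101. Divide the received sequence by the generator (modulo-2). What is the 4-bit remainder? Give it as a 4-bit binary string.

Modulo-2 division of 1010111111111110 by 11101:
  pos 0: 10101 XOR 11101 = 01000
  pos 1: 10001 XOR 11101 = 01100
  pos 2: 11001 XOR 11101 = 00100
  pos 4: 10011 XOR 11101 = 01110
  pos 5: 11101 XOR 11101 = 00000
  pos 10: 11111 XOR 11101 = 00010
Remainder = 0100 (nonzero — an error is detected).

0100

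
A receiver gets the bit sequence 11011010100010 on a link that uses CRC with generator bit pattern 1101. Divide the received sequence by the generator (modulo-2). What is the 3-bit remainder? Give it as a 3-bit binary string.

Modulo-2 division of 11011010100010 by 1101:
  pos 0: 1101 XOR 1101 = 0000
  pos 4: 1010 XOR 1101 = 0111
  pos 5: 1111 XOR 1101 = 0010
  pos 7: 1000 XOR 1101 = 0101
  pos 8: 1010 XOR 1101 = 0111
  pos 9: 1111 XOR 1101 = 0010
Remainder = 100 (nonzero — an error is detected).

100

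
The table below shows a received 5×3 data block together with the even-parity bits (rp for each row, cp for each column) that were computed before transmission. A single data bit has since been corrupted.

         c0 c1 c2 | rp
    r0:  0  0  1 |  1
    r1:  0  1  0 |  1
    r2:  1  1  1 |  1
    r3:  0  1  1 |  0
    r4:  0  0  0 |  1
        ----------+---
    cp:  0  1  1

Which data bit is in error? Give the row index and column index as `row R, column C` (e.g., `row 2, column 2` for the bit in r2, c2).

Recompute each row's even parity and compare to rp:
  r0: data parity 1, sent rp 1 → ok
  r1: data parity 1, sent rp 1 → ok
  r2: data parity 1, sent rp 1 → ok
  r3: data parity 0, sent rp 0 → ok
  r4: data parity 0, sent rp 1 → mismatch
Recompute each column's even parity and compare to cp:
  c0: data parity 1, sent cp 0 → mismatch
  c1: data parity 1, sent cp 1 → ok
  c2: data parity 1, sent cp 1 → ok
Exactly one row (r4) and one column (c0) fail → the flipped bit is at their intersection.

row 4, column 0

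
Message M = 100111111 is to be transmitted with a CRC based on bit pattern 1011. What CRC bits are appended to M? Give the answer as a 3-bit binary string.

010

Append 3 zeros: 100111111000. Divide by 1011 (XOR where the leading bit is 1):
  pos 0: 1001 XOR 1011 = 0010
  pos 2: 1011 XOR 1011 = 0000
  pos 6: 1110 XOR 1011 = 0101
  pos 7: 1010 XOR 1011 = 0001
Remainder (last 3 bits) = 010. This is the CRC / FCS.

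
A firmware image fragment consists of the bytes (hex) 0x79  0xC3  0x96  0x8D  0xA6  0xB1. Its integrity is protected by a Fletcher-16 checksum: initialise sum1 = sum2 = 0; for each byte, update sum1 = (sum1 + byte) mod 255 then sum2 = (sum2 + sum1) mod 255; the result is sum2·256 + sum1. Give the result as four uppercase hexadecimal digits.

ADB9

Running sums (mod 255):
  after byte 0 (0x79): sum1=121, sum2=121
  after byte 1 (0xC3): sum1=61, sum2=182
  after byte 2 (0x96): sum1=211, sum2=138
  after byte 3 (0x8D): sum1=97, sum2=235
  after byte 4 (0xA6): sum1=8, sum2=243
  after byte 5 (0xB1): sum1=185, sum2=173
Checksum = sum2·256 + sum1 = 173·256 + 185 = 44473 = 0xADB9.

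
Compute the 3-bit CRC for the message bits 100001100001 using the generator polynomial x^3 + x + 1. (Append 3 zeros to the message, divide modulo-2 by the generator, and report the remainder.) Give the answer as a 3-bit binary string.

100

Append 3 zeros: 100001100001000. Divide by 1011 (XOR where the leading bit is 1):
  pos 0: 1000 XOR 1011 = 0011
  pos 2: 1101 XOR 1011 = 0110
  pos 3: 1101 XOR 1011 = 0110
  pos 4: 1100 XOR 1011 = 0111
  pos 5: 1110 XOR 1011 = 0101
  pos 6: 1010 XOR 1011 = 0001
  pos 9: 1010 XOR 1011 = 0001
Remainder (last 3 bits) = 100. This is the CRC / FCS.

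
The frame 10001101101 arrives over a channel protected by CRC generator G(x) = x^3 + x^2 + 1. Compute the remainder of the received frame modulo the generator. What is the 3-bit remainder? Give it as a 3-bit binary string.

000

Modulo-2 division of 10001101101 by 1101:
  pos 0: 1000 XOR 1101 = 0101
  pos 1: 1011 XOR 1101 = 0110
  pos 2: 1101 XOR 1101 = 0000
  pos 7: 1101 XOR 1101 = 0000
Remainder = 000 (zero — the frame passes the CRC check).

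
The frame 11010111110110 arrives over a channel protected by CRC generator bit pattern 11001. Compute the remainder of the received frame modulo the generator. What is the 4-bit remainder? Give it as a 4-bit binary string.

Modulo-2 division of 11010111110110 by 11001:
  pos 0: 11010 XOR 11001 = 00011
  pos 3: 11111 XOR 11001 = 00110
  pos 5: 11011 XOR 11001 = 00010
  pos 8: 10011 XOR 11001 = 01010
  pos 9: 10100 XOR 11001 = 01101
Remainder = 1101 (nonzero — an error is detected).

1101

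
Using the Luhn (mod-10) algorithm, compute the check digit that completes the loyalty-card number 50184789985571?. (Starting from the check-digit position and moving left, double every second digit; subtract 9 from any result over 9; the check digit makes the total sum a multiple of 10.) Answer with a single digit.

0

Partial digits right→left: 1 7 5 5 8 9 9 8 7 4 8 1 0 5
Double every second digit counting from the check-digit position (so the 1st, 3rd, 5th, ... of the partial from the right).
  doubled (with −9 where >9): 2 1 7 9 5 7 0 → sum 31
  kept as-is: 7 5 9 8 4 1 5 → sum 39
Total = 31 + 39 = 70.
Check digit = (10 − (70 mod 10)) mod 10 = 0.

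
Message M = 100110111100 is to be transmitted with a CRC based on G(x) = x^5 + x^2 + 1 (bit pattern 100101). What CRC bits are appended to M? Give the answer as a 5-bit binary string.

11011

Append 5 zeros: 10011011110000000. Divide by 100101 (XOR where the leading bit is 1):
  pos 0: 100110 XOR 100101 = 000011
  pos 4: 111111 XOR 100101 = 011010
  pos 5: 110100 XOR 100101 = 010001
  pos 6: 100010 XOR 100101 = 000111
  pos 9: 111000 XOR 100101 = 011101
  pos 10: 111010 XOR 100101 = 011111
  pos 11: 111110 XOR 100101 = 011011
Remainder (last 5 bits) = 11011. This is the CRC / FCS.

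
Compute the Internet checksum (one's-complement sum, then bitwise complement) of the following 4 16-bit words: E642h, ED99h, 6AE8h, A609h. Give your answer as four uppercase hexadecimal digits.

One's-complement addition (fold any carry out of bit 15 back into bit 0):
  0xE642 + 0xED99 = 0x1D3DB → wrap carry → 0xD3DC
  0xD3DC + 0x6AE8 = 0x13EC4 → wrap carry → 0x3EC5
  0x3EC5 + 0xA609 = 0x0E4CE
One's-complement sum = 0xE4CE.
Checksum = ~0xE4CE & 0xFFFF = 0x1B31.

1B31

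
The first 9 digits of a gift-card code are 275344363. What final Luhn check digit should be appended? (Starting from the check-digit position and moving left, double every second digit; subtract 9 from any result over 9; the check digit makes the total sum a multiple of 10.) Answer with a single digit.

5

Partial digits right→left: 3 6 3 4 4 3 5 7 2
Double every second digit counting from the check-digit position (so the 1st, 3rd, 5th, ... of the partial from the right).
  doubled (with −9 where >9): 6 6 8 1 4 → sum 25
  kept as-is: 6 4 3 7 → sum 20
Total = 25 + 20 = 45.
Check digit = (10 − (45 mod 10)) mod 10 = 5.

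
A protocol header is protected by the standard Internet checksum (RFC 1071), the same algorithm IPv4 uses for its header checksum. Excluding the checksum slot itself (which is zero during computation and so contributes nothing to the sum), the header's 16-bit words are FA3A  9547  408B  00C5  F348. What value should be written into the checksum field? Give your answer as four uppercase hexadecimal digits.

One's-complement addition (fold any carry out of bit 15 back into bit 0):
  0xFA3A + 0x9547 = 0x18F81 → wrap carry → 0x8F82
  0x8F82 + 0x408B = 0x0D00D
  0xD00D + 0x00C5 = 0x0D0D2
  0xD0D2 + 0xF348 = 0x1C41A → wrap carry → 0xC41B
One's-complement sum = 0xC41B.
Checksum = ~0xC41B & 0xFFFF = 0x3BE4.

3BE4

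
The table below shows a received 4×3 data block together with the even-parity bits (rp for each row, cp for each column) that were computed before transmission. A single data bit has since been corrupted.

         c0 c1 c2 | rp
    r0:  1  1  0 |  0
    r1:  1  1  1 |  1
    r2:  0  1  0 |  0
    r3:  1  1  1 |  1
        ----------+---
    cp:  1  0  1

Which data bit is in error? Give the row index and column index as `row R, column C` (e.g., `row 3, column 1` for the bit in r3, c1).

row 2, column 2

Recompute each row's even parity and compare to rp:
  r0: data parity 0, sent rp 0 → ok
  r1: data parity 1, sent rp 1 → ok
  r2: data parity 1, sent rp 0 → mismatch
  r3: data parity 1, sent rp 1 → ok
Recompute each column's even parity and compare to cp:
  c0: data parity 1, sent cp 1 → ok
  c1: data parity 0, sent cp 0 → ok
  c2: data parity 0, sent cp 1 → mismatch
Exactly one row (r2) and one column (c2) fail → the flipped bit is at their intersection.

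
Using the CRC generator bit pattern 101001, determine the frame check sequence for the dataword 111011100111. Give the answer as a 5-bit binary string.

11101

Append 5 zeros: 11101110011100000. Divide by 101001 (XOR where the leading bit is 1):
  pos 0: 111011 XOR 101001 = 010010
  pos 1: 100101 XOR 101001 = 001100
  pos 3: 110000 XOR 101001 = 011001
  pos 4: 110011 XOR 101001 = 011010
  pos 5: 110101 XOR 101001 = 011100
  pos 6: 111001 XOR 101001 = 010000
  pos 7: 100000 XOR 101001 = 001001
  pos 9: 100100 XOR 101001 = 001101
  pos 11: 110100 XOR 101001 = 011101
Remainder (last 5 bits) = 11101. This is the CRC / FCS.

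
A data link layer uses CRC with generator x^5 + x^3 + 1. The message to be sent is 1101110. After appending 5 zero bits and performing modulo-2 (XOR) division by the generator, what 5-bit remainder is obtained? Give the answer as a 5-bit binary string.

Append 5 zeros: 110111000000. Divide by 101001 (XOR where the leading bit is 1):
  pos 0: 110111 XOR 101001 = 011110
  pos 1: 111100 XOR 101001 = 010101
  pos 2: 101010 XOR 101001 = 000011
  pos 6: 110000 XOR 101001 = 011001
Remainder (last 5 bits) = 11001. This is the CRC / FCS.

11001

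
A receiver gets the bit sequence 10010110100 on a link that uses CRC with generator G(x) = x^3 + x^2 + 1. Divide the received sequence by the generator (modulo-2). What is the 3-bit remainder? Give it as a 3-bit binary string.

Modulo-2 division of 10010110100 by 1101:
  pos 0: 1001 XOR 1101 = 0100
  pos 1: 1000 XOR 1101 = 0101
  pos 2: 1011 XOR 1101 = 0110
  pos 3: 1101 XOR 1101 = 0000
Remainder = 100 (nonzero — an error is detected).

100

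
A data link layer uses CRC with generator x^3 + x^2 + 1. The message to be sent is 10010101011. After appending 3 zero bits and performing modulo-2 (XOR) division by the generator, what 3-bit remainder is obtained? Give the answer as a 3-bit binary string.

Append 3 zeros: 10010101011000. Divide by 1101 (XOR where the leading bit is 1):
  pos 0: 1001 XOR 1101 = 0100
  pos 1: 1000 XOR 1101 = 0101
  pos 2: 1011 XOR 1101 = 0110
  pos 3: 1100 XOR 1101 = 0001
  pos 6: 1101 XOR 1101 = 0000
  pos 10: 1000 XOR 1101 = 0101
Remainder (last 3 bits) = 101. This is the CRC / FCS.

101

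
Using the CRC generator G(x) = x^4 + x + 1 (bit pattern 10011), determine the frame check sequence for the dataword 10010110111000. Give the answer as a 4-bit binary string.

1000

Append 4 zeros: 100101101110000000. Divide by 10011 (XOR where the leading bit is 1):
  pos 0: 10010 XOR 10011 = 00001
  pos 4: 11101 XOR 10011 = 01110
  pos 5: 11101 XOR 10011 = 01110
  pos 6: 11101 XOR 10011 = 01110
  pos 7: 11100 XOR 10011 = 01111
  pos 8: 11110 XOR 10011 = 01101
  pos 9: 11010 XOR 10011 = 01001
  pos 10: 10010 XOR 10011 = 00001
Remainder (last 4 bits) = 1000. This is the CRC / FCS.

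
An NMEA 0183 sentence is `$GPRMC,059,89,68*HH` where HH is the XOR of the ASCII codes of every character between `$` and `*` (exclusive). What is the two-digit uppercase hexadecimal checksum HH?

XOR the ASCII codes of the payload characters:
  'G' = 0x47 → acc = 0x47
  'P' = 0x50 → acc = 0x17
  'R' = 0x52 → acc = 0x45
  'M' = 0x4D → acc = 0x08
  'C' = 0x43 → acc = 0x4B
  ',' = 0x2C → acc = 0x67
  '0' = 0x30 → acc = 0x57
  '5' = 0x35 → acc = 0x62
  '9' = 0x39 → acc = 0x5B
  ',' = 0x2C → acc = 0x77
  '8' = 0x38 → acc = 0x4F
  '9' = 0x39 → acc = 0x76
  ',' = 0x2C → acc = 0x5A
  '6' = 0x36 → acc = 0x6C
  '8' = 0x38 → acc = 0x54
Checksum = 0x54.

54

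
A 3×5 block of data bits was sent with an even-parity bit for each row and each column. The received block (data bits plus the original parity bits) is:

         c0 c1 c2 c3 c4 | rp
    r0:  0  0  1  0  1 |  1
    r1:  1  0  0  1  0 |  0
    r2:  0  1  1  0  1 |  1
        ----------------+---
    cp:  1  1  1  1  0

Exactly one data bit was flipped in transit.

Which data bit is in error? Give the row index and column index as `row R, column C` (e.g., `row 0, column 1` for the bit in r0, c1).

row 0, column 2

Recompute each row's even parity and compare to rp:
  r0: data parity 0, sent rp 1 → mismatch
  r1: data parity 0, sent rp 0 → ok
  r2: data parity 1, sent rp 1 → ok
Recompute each column's even parity and compare to cp:
  c0: data parity 1, sent cp 1 → ok
  c1: data parity 1, sent cp 1 → ok
  c2: data parity 0, sent cp 1 → mismatch
  c3: data parity 1, sent cp 1 → ok
  c4: data parity 0, sent cp 0 → ok
Exactly one row (r0) and one column (c2) fail → the flipped bit is at their intersection.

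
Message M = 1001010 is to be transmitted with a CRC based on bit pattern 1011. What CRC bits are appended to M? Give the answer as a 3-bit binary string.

Append 3 zeros: 1001010000. Divide by 1011 (XOR where the leading bit is 1):
  pos 0: 1001 XOR 1011 = 0010
  pos 2: 1001 XOR 1011 = 0010
  pos 4: 1000 XOR 1011 = 0011
  pos 6: 1100 XOR 1011 = 0111
Remainder (last 3 bits) = 111. This is the CRC / FCS.

111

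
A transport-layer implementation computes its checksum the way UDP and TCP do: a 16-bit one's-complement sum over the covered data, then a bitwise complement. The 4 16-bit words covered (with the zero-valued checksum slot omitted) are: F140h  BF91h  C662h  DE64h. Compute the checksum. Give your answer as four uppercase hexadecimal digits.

One's-complement addition (fold any carry out of bit 15 back into bit 0):
  0xF140 + 0xBF91 = 0x1B0D1 → wrap carry → 0xB0D2
  0xB0D2 + 0xC662 = 0x17734 → wrap carry → 0x7735
  0x7735 + 0xDE64 = 0x15599 → wrap carry → 0x559A
One's-complement sum = 0x559A.
Checksum = ~0x559A & 0xFFFF = 0xAA65.

AA65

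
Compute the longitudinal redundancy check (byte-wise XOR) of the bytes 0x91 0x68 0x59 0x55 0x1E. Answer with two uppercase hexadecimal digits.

EB

XOR the bytes together:
  start with 0x91
  0x91 ⊕ 0x68 = 0xF9
  0xF9 ⊕ 0x59 = 0xA0
  0xA0 ⊕ 0x55 = 0xF5
  0xF5 ⊕ 0x1E = 0xEB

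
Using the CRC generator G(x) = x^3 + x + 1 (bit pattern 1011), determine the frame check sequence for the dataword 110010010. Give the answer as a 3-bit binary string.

Append 3 zeros: 110010010000. Divide by 1011 (XOR where the leading bit is 1):
  pos 0: 1100 XOR 1011 = 0111
  pos 1: 1111 XOR 1011 = 0100
  pos 2: 1000 XOR 1011 = 0011
  pos 4: 1101 XOR 1011 = 0110
  pos 5: 1100 XOR 1011 = 0111
  pos 6: 1110 XOR 1011 = 0101
  pos 7: 1010 XOR 1011 = 0001
Remainder (last 3 bits) = 010. This is the CRC / FCS.

010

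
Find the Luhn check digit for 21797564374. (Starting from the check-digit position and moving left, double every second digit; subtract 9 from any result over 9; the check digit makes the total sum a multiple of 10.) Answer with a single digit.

3

Partial digits right→left: 4 7 3 4 6 5 7 9 7 1 2
Double every second digit counting from the check-digit position (so the 1st, 3rd, 5th, ... of the partial from the right).
  doubled (with −9 where >9): 8 6 3 5 5 4 → sum 31
  kept as-is: 7 4 5 9 1 → sum 26
Total = 31 + 26 = 57.
Check digit = (10 − (57 mod 10)) mod 10 = 3.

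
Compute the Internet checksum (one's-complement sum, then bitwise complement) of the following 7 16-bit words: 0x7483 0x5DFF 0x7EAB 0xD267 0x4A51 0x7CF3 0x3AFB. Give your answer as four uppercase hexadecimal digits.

DA29

One's-complement addition (fold any carry out of bit 15 back into bit 0):
  0x7483 + 0x5DFF = 0x0D282
  0xD282 + 0x7EAB = 0x1512D → wrap carry → 0x512E
  0x512E + 0xD267 = 0x12395 → wrap carry → 0x2396
  0x2396 + 0x4A51 = 0x06DE7
  0x6DE7 + 0x7CF3 = 0x0EADA
  0xEADA + 0x3AFB = 0x125D5 → wrap carry → 0x25D6
One's-complement sum = 0x25D6.
Checksum = ~0x25D6 & 0xFFFF = 0xDA29.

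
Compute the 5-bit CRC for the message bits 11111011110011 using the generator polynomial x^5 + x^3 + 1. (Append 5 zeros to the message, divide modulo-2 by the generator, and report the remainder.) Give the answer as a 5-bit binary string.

Append 5 zeros: 1111101111001100000. Divide by 101001 (XOR where the leading bit is 1):
  pos 0: 111110 XOR 101001 = 010111
  pos 1: 101111 XOR 101001 = 000110
  pos 4: 110111 XOR 101001 = 011110
  pos 5: 111100 XOR 101001 = 010101
  pos 6: 101010 XOR 101001 = 000011
  pos 10: 111100 XOR 101001 = 010101
  pos 11: 101010 XOR 101001 = 000011
Remainder (last 5 bits) = 01100. This is the CRC / FCS.

01100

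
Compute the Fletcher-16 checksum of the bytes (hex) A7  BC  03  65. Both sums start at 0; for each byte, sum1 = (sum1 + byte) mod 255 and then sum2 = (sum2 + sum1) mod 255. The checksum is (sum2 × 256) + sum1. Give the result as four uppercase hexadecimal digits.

Running sums (mod 255):
  after byte 0 (A7): sum1=167, sum2=167
  after byte 1 (BC): sum1=100, sum2=12
  after byte 2 (03): sum1=103, sum2=115
  after byte 3 (65): sum1=204, sum2=64
Checksum = sum2·256 + sum1 = 64·256 + 204 = 16588 = 0x40CC.

40CC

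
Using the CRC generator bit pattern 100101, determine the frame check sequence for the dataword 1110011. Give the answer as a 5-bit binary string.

00011

Append 5 zeros: 111001100000. Divide by 100101 (XOR where the leading bit is 1):
  pos 0: 111001 XOR 100101 = 011100
  pos 1: 111001 XOR 100101 = 011100
  pos 2: 111000 XOR 100101 = 011101
  pos 3: 111010 XOR 100101 = 011111
  pos 4: 111110 XOR 100101 = 011011
  pos 5: 110110 XOR 100101 = 010011
  pos 6: 100110 XOR 100101 = 000011
Remainder (last 5 bits) = 00011. This is the CRC / FCS.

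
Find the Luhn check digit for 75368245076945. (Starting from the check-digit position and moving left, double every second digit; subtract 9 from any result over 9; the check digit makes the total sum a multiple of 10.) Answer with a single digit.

Partial digits right→left: 5 4 9 6 7 0 5 4 2 8 6 3 5 7
Double every second digit counting from the check-digit position (so the 1st, 3rd, 5th, ... of the partial from the right).
  doubled (with −9 where >9): 1 9 5 1 4 3 1 → sum 24
  kept as-is: 4 6 0 4 8 3 7 → sum 32
Total = 24 + 32 = 56.
Check digit = (10 − (56 mod 10)) mod 10 = 4.

4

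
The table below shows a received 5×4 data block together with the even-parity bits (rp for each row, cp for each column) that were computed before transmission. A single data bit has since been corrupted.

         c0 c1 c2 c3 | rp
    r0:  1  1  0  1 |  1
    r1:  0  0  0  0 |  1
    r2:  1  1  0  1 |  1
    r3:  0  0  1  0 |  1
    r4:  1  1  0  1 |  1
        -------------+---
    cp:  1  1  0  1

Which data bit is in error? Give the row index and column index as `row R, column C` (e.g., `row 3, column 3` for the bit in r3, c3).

row 1, column 2

Recompute each row's even parity and compare to rp:
  r0: data parity 1, sent rp 1 → ok
  r1: data parity 0, sent rp 1 → mismatch
  r2: data parity 1, sent rp 1 → ok
  r3: data parity 1, sent rp 1 → ok
  r4: data parity 1, sent rp 1 → ok
Recompute each column's even parity and compare to cp:
  c0: data parity 1, sent cp 1 → ok
  c1: data parity 1, sent cp 1 → ok
  c2: data parity 1, sent cp 0 → mismatch
  c3: data parity 1, sent cp 1 → ok
Exactly one row (r1) and one column (c2) fail → the flipped bit is at their intersection.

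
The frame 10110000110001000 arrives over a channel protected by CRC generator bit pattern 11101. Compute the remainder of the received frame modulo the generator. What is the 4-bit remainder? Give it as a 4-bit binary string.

0000

Modulo-2 division of 10110000110001000 by 11101:
  pos 0: 10110 XOR 11101 = 01011
  pos 1: 10110 XOR 11101 = 01011
  pos 2: 10110 XOR 11101 = 01011
  pos 3: 10110 XOR 11101 = 01011
  pos 4: 10111 XOR 11101 = 01010
  pos 5: 10101 XOR 11101 = 01000
  pos 6: 10000 XOR 11101 = 01101
  pos 7: 11010 XOR 11101 = 00111
  pos 9: 11101 XOR 11101 = 00000
Remainder = 0000 (zero — the frame passes the CRC check).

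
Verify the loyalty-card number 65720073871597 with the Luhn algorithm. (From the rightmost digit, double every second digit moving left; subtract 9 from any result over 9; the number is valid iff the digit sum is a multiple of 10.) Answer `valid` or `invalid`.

From the right, keep odd positions and double even positions (subtract 9 from any doubled value over 9):
  doubled (positions 2,4,...): 9 2 7 5 0 5 3 → sum 31
  kept (positions 1,3,...): 7 5 7 3 0 2 5 → sum 29
Total = 60.
60 mod 10 = 0, so the number is valid.

valid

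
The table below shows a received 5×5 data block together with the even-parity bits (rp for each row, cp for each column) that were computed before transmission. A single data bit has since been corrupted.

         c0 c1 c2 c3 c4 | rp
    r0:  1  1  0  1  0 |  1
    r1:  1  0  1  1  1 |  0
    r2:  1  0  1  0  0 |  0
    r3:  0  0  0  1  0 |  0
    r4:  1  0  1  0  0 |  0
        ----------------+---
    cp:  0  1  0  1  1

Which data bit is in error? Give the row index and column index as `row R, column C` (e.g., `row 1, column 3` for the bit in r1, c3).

row 3, column 2

Recompute each row's even parity and compare to rp:
  r0: data parity 1, sent rp 1 → ok
  r1: data parity 0, sent rp 0 → ok
  r2: data parity 0, sent rp 0 → ok
  r3: data parity 1, sent rp 0 → mismatch
  r4: data parity 0, sent rp 0 → ok
Recompute each column's even parity and compare to cp:
  c0: data parity 0, sent cp 0 → ok
  c1: data parity 1, sent cp 1 → ok
  c2: data parity 1, sent cp 0 → mismatch
  c3: data parity 1, sent cp 1 → ok
  c4: data parity 1, sent cp 1 → ok
Exactly one row (r3) and one column (c2) fail → the flipped bit is at their intersection.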